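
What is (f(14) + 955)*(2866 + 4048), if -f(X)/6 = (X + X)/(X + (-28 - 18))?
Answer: 13278337/2 ≈ 6.6392e+6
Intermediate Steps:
f(X) = -12*X/(-46 + X) (f(X) = -6*(X + X)/(X + (-28 - 18)) = -6*2*X/(X - 46) = -6*2*X/(-46 + X) = -12*X/(-46 + X))
(f(14) + 955)*(2866 + 4048) = (-12*14/(-46 + 14) + 955)*(2866 + 4048) = (-12*14/(-32) + 955)*6914 = (-12*14*(-1/32) + 955)*6914 = (21/4 + 955)*6914 = (3841/4)*6914 = 13278337/2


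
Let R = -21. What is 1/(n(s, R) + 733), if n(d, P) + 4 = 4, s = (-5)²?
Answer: 1/733 ≈ 0.0013643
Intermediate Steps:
s = 25
n(d, P) = 0 (n(d, P) = -4 + 4 = 0)
1/(n(s, R) + 733) = 1/(0 + 733) = 1/733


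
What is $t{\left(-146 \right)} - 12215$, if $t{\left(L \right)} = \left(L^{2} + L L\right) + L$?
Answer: $30271$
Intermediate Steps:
$t{\left(L \right)} = L + 2 L^{2}$ ($t{\left(L \right)} = \left(L^{2} + L^{2}\right) + L = 2 L^{2} + L = L + 2 L^{2}$)
$t{\left(-146 \right)} - 12215 = - 146 \left(1 + 2 \left(-146\right)\right) - 12215 = - 146 \left(1 - 292\right) - 12215 = \left(-146\right) \left(-291\right) - 12215 = 42486 - 12215 = 30271$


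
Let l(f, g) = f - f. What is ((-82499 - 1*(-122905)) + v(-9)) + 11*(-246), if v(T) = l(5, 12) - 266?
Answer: 37434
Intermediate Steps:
l(f, g) = 0
v(T) = -266 (v(T) = 0 - 266 = -266)
((-82499 - 1*(-122905)) + v(-9)) + 11*(-246) = ((-82499 - 1*(-122905)) - 266) + 11*(-246) = ((-82499 + 122905) - 266) - 2706 = (40406 - 266) - 2706 = 40140 - 2706 = 37434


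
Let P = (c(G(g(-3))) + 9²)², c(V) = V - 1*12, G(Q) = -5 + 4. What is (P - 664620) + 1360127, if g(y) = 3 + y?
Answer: 700131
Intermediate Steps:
G(Q) = -1
c(V) = -12 + V (c(V) = V - 12 = -12 + V)
P = 4624 (P = ((-12 - 1) + 9²)² = (-13 + 81)² = 68² = 4624)
(P - 664620) + 1360127 = (4624 - 664620) + 1360127 = -659996 + 1360127 = 700131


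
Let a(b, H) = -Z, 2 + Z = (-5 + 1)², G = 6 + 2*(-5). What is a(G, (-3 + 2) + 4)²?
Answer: 196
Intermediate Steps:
G = -4 (G = 6 - 10 = -4)
Z = 14 (Z = -2 + (-5 + 1)² = -2 + (-4)² = -2 + 16 = 14)
a(b, H) = -14 (a(b, H) = -1*14 = -14)
a(G, (-3 + 2) + 4)² = (-14)² = 196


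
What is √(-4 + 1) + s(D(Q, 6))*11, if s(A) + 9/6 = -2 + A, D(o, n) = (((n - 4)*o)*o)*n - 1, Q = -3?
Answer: 2277/2 + I*√3 ≈ 1138.5 + 1.732*I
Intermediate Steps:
D(o, n) = -1 + n*o²*(-4 + n) (D(o, n) = (((-4 + n)*o)*o)*n - 1 = ((o*(-4 + n))*o)*n - 1 = (o²*(-4 + n))*n - 1 = n*o²*(-4 + n) - 1 = -1 + n*o²*(-4 + n))
s(A) = -7/2 + A (s(A) = -3/2 + (-2 + A) = -7/2 + A)
√(-4 + 1) + s(D(Q, 6))*11 = √(-4 + 1) + (-7/2 + (-1 + 6²*(-3)² - 4*6*(-3)²))*11 = √(-3) + (-7/2 + (-1 + 36*9 - 4*6*9))*11 = I*√3 + (-7/2 + (-1 + 324 - 216))*11 = I*√3 + (-7/2 + 107)*11 = I*√3 + (207/2)*11 = I*√3 + 2277/2 = 2277/2 + I*√3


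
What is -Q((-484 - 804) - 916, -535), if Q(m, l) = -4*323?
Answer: 1292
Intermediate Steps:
Q(m, l) = -1292
-Q((-484 - 804) - 916, -535) = -1*(-1292) = 1292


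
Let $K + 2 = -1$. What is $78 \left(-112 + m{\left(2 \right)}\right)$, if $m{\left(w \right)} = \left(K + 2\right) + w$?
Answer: $-8658$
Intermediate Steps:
$K = -3$ ($K = -2 - 1 = -3$)
$m{\left(w \right)} = -1 + w$ ($m{\left(w \right)} = \left(-3 + 2\right) + w = -1 + w$)
$78 \left(-112 + m{\left(2 \right)}\right) = 78 \left(-112 + \left(-1 + 2\right)\right) = 78 \left(-112 + 1\right) = 78 \left(-111\right) = -8658$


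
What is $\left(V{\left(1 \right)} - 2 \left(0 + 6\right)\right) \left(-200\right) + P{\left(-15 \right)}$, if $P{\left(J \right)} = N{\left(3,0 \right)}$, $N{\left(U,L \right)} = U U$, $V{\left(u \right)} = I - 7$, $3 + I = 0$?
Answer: $4409$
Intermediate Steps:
$I = -3$ ($I = -3 + 0 = -3$)
$V{\left(u \right)} = -10$ ($V{\left(u \right)} = -3 - 7 = -10$)
$N{\left(U,L \right)} = U^{2}$
$P{\left(J \right)} = 9$ ($P{\left(J \right)} = 3^{2} = 9$)
$\left(V{\left(1 \right)} - 2 \left(0 + 6\right)\right) \left(-200\right) + P{\left(-15 \right)} = \left(-10 - 2 \left(0 + 6\right)\right) \left(-200\right) + 9 = \left(-10 - 12\right) \left(-200\right) + 9 = \left(-22\right) \left(-200\right) + 9 = 4400 + 9 = 4409$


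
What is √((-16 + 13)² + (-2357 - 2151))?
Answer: I*√4499 ≈ 67.075*I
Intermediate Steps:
√((-16 + 13)² + (-2357 - 2151)) = √((-3)² - 4508) = √(9 - 4508) = √(-4499) = I*√4499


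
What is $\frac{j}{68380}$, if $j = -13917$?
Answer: $- \frac{13917}{68380} \approx -0.20352$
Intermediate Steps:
$\frac{j}{68380} = - \frac{13917}{68380}$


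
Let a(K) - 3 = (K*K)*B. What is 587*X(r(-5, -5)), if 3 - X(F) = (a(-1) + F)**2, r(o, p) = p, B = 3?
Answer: 1174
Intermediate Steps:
a(K) = 3 + 3*K**2 (a(K) = 3 + (K*K)*3 = 3 + K**2*3 = 3 + 3*K**2)
X(F) = 3 - (6 + F)**2 (X(F) = 3 - ((3 + 3*(-1)**2) + F)**2 = 3 - ((3 + 3*1) + F)**2 = 3 - ((3 + 3) + F)**2 = 3 - (6 + F)**2)
587*X(r(-5, -5)) = 587*(3 - (6 - 5)**2) = 587*(3 - 1*1**2) = 587*(3 - 1*1) = 587*(3 - 1) = 587*2 = 1174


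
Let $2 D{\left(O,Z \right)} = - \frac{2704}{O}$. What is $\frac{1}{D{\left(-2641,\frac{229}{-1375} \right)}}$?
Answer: $\frac{2641}{1352} \approx 1.9534$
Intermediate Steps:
$D{\left(O,Z \right)} = - \frac{1352}{O}$ ($D{\left(O,Z \right)} = \frac{\left(-2704\right) \frac{1}{O}}{2} = - \frac{1352}{O}$)
$\frac{1}{D{\left(-2641,\frac{229}{-1375} \right)}} = \frac{1}{\left(-1352\right) \frac{1}{-2641}} = \frac{1}{\left(-1352\right) \left(- \frac{1}{2641}\right)} = \frac{1}{\frac{1352}{2641}} = \frac{2641}{1352}$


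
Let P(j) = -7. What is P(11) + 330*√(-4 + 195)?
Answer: -7 + 330*√191 ≈ 4553.7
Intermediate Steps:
P(11) + 330*√(-4 + 195) = -7 + 330*√(-4 + 195) = -7 + 330*√191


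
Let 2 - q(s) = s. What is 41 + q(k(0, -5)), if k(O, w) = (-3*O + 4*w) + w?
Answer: 68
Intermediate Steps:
k(O, w) = -3*O + 5*w
q(s) = 2 - s
41 + q(k(0, -5)) = 41 + (2 - (-3*0 + 5*(-5))) = 41 + (2 - (0 - 25)) = 41 + (2 - 1*(-25)) = 41 + (2 + 25) = 41 + 27 = 68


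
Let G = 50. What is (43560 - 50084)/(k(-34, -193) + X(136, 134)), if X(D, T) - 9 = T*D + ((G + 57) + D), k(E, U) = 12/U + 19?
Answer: -1259132/3569523 ≈ -0.35275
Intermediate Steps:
k(E, U) = 19 + 12/U
X(D, T) = 116 + D + D*T (X(D, T) = 9 + (T*D + ((50 + 57) + D)) = 9 + (D*T + (107 + D)) = 9 + (107 + D + D*T) = 116 + D + D*T)
(43560 - 50084)/(k(-34, -193) + X(136, 134)) = (43560 - 50084)/((19 + 12/(-193)) + (116 + 136 + 136*134)) = -6524/((19 + 12*(-1/193)) + (116 + 136 + 18224)) = -6524/((19 - 12/193) + 18476) = -6524/(3655/193 + 18476) = -6524/3569523/193 = -6524*193/3569523 = -1259132/3569523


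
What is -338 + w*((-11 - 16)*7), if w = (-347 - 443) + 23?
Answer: 144625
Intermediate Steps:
w = -767 (w = -790 + 23 = -767)
-338 + w*((-11 - 16)*7) = -338 - 767*(-11 - 16)*7 = -338 - (-20709)*7 = -338 - 767*(-189) = -338 + 144963 = 144625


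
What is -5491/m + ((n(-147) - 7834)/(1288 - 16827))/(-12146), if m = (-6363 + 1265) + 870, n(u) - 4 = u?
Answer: 518159729999/398989371116 ≈ 1.2987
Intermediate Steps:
n(u) = 4 + u
m = -4228 (m = -5098 + 870 = -4228)
-5491/m + ((n(-147) - 7834)/(1288 - 16827))/(-12146) = -5491/(-4228) + (((4 - 147) - 7834)/(1288 - 16827))/(-12146) = -5491*(-1/4228) + ((-143 - 7834)/(-15539))*(-1/12146) = 5491/4228 - 7977*(-1/15539)*(-1/12146) = 5491/4228 + (7977/15539)*(-1/12146) = 5491/4228 - 7977/188736694 = 518159729999/398989371116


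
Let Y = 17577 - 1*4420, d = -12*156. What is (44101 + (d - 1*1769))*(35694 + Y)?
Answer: 1976511460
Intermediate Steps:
d = -1872
Y = 13157 (Y = 17577 - 4420 = 13157)
(44101 + (d - 1*1769))*(35694 + Y) = (44101 + (-1872 - 1*1769))*(35694 + 13157) = (44101 + (-1872 - 1769))*48851 = (44101 - 3641)*48851 = 40460*48851 = 1976511460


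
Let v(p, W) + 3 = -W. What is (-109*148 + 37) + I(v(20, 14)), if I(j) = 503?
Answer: -15592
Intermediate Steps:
v(p, W) = -3 - W
(-109*148 + 37) + I(v(20, 14)) = (-109*148 + 37) + 503 = (-16132 + 37) + 503 = -16095 + 503 = -15592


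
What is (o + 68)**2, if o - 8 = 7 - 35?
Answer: 2304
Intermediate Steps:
o = -20 (o = 8 + (7 - 35) = 8 - 28 = -20)
(o + 68)**2 = (-20 + 68)**2 = 48**2 = 2304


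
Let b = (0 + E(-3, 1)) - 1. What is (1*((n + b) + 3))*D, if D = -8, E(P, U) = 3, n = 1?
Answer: -48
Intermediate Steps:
b = 2 (b = (0 + 3) - 1 = 3 - 1 = 2)
(1*((n + b) + 3))*D = (1*((1 + 2) + 3))*(-8) = (1*(3 + 3))*(-8) = (1*6)*(-8) = 6*(-8) = -48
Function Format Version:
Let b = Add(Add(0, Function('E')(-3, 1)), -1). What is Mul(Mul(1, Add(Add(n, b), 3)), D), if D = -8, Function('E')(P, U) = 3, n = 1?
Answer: -48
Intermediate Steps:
b = 2 (b = Add(Add(0, 3), -1) = Add(3, -1) = 2)
Mul(Mul(1, Add(Add(n, b), 3)), D) = Mul(Mul(1, Add(Add(1, 2), 3)), -8) = Mul(Mul(1, Add(3, 3)), -8) = Mul(Mul(1, 6), -8) = Mul(6, -8) = -48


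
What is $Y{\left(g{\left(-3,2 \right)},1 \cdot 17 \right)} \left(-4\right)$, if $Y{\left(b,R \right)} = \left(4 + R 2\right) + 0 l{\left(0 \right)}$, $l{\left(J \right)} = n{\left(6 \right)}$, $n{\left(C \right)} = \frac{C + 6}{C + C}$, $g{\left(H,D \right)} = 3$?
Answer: $-152$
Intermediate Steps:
$n{\left(C \right)} = \frac{6 + C}{2 C}$
$l{\left(J \right)} = 1$ ($l{\left(J \right)} = \frac{6 + 6}{2 \cdot 6} = \frac{1}{2} \cdot \frac{1}{6} \cdot 12 = 1$)
$Y{\left(b,R \right)} = 4 + 2 R$ ($Y{\left(b,R \right)} = \left(4 + R 2\right) + 0 \cdot 1 = \left(4 + 2 R\right) + 0 = 4 + 2 R$)
$Y{\left(g{\left(-3,2 \right)},1 \cdot 17 \right)} \left(-4\right) = \left(4 + 2 \cdot 1 \cdot 17\right) \left(-4\right) = \left(4 + 2 \cdot 17\right) \left(-4\right) = \left(4 + 34\right) \left(-4\right) = 38 \left(-4\right) = -152$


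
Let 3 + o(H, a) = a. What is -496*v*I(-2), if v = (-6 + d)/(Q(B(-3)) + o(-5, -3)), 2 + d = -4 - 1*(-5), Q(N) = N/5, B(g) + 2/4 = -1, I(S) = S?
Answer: 9920/9 ≈ 1102.2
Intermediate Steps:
B(g) = -3/2 (B(g) = -1/2 - 1 = -3/2)
Q(N) = N/5 (Q(N) = N*(1/5) = N/5)
o(H, a) = -3 + a
d = -1 (d = -2 + (-4 - 1*(-5)) = -2 + (-4 + 5) = -2 + 1 = -1)
v = 10/9 (v = (-6 - 1)/((1/5)*(-3/2) + (-3 - 3)) = -7/(-3/10 - 6) = -7/(-63/10) = -7*(-10/63) = 10/9 ≈ 1.1111)
-496*v*I(-2) = -4960*(-2)/9 = -496*(-20/9) = 9920/9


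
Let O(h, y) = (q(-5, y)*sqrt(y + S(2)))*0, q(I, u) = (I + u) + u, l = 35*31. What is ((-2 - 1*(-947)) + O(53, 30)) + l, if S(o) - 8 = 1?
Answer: 2030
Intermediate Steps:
S(o) = 9 (S(o) = 8 + 1 = 9)
l = 1085
q(I, u) = I + 2*u
O(h, y) = 0 (O(h, y) = ((-5 + 2*y)*sqrt(y + 9))*0 = ((-5 + 2*y)*sqrt(9 + y))*0 = (sqrt(9 + y)*(-5 + 2*y))*0 = 0)
((-2 - 1*(-947)) + O(53, 30)) + l = ((-2 - 1*(-947)) + 0) + 1085 = ((-2 + 947) + 0) + 1085 = (945 + 0) + 1085 = 945 + 1085 = 2030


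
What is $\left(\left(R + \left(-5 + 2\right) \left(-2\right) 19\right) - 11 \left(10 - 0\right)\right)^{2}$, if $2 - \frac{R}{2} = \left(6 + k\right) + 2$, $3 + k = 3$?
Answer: $64$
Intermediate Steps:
$k = 0$ ($k = -3 + 3 = 0$)
$R = -12$ ($R = 4 - 2 \left(\left(6 + 0\right) + 2\right) = 4 - 2 \left(6 + 2\right) = 4 - 16 = -12$)
$\left(\left(R + \left(-5 + 2\right) \left(-2\right) 19\right) - 11 \left(10 - 0\right)\right)^{2} = \left(\left(-12 + \left(-5 + 2\right) \left(-2\right) 19\right) - 11 \left(10 - 0\right)\right)^{2} = \left(\left(-12 + \left(-3\right) \left(-2\right) 19\right) - 11 \left(10 + \left(-8 + 8\right)\right)\right)^{2} = \left(\left(-12 + 6 \cdot 19\right) - 11 \left(10 + 0\right)\right)^{2} = \left(\left(-12 + 114\right) - 110\right)^{2} = \left(102 - 110\right)^{2} = \left(-8\right)^{2} = 64$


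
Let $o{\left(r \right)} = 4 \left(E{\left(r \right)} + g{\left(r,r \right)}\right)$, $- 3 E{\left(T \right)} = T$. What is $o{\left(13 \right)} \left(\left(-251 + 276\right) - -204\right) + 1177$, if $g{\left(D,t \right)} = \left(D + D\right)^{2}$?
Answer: $\frac{1849271}{3} \approx 6.1642 \cdot 10^{5}$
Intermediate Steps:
$g{\left(D,t \right)} = 4 D^{2}$ ($g{\left(D,t \right)} = \left(2 D\right)^{2} = 4 D^{2}$)
$E{\left(T \right)} = - \frac{T}{3}$
$o{\left(r \right)} = 16 r^{2} - \frac{4 r}{3}$ ($o{\left(r \right)} = 4 \left(- \frac{r}{3} + 4 r^{2}\right) = 4 \left(4 r^{2} - \frac{r}{3}\right) = 16 r^{2} - \frac{4 r}{3}$)
$o{\left(13 \right)} \left(\left(-251 + 276\right) - -204\right) + 1177 = \frac{4}{3} \cdot 13 \left(-1 + 12 \cdot 13\right) \left(\left(-251 + 276\right) - -204\right) + 1177 = \frac{4}{3} \cdot 13 \left(-1 + 156\right) \left(25 + 204\right) + 1177 = \frac{4}{3} \cdot 13 \cdot 155 \cdot 229 + 1177 = \frac{8060}{3} \cdot 229 + 1177 = \frac{1845740}{3} + 1177 = \frac{1849271}{3}$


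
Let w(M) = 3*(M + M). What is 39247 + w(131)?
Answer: 40033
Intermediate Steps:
w(M) = 6*M (w(M) = 3*(2*M) = 6*M)
39247 + w(131) = 39247 + 6*131 = 39247 + 786 = 40033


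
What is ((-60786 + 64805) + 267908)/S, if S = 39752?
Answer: 271927/39752 ≈ 6.8406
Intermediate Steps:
((-60786 + 64805) + 267908)/S = ((-60786 + 64805) + 267908)/39752 = (4019 + 267908)*(1/39752) = 271927*(1/39752) = 271927/39752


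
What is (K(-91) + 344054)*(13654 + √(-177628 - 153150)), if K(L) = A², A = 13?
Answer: 4700020842 + 344223*I*√330778 ≈ 4.7e+9 + 1.9797e+8*I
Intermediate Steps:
K(L) = 169 (K(L) = 13² = 169)
(K(-91) + 344054)*(13654 + √(-177628 - 153150)) = (169 + 344054)*(13654 + √(-177628 - 153150)) = 344223*(13654 + √(-330778)) = 344223*(13654 + I*√330778) = 4700020842 + 344223*I*√330778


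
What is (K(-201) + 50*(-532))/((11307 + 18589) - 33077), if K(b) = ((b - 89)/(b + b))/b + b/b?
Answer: 1074626344/128515581 ≈ 8.3618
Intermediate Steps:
K(b) = 1 + (-89 + b)/(2*b²) (K(b) = ((-89 + b)/((2*b)))/b + 1 = ((-89 + b)*(1/(2*b)))/b + 1 = ((-89 + b)/(2*b))/b + 1 = (-89 + b)/(2*b²) + 1 = 1 + (-89 + b)/(2*b²))
(K(-201) + 50*(-532))/((11307 + 18589) - 33077) = ((½)*(-89 - 201 + 2*(-201)²)/(-201)² + 50*(-532))/((11307 + 18589) - 33077) = ((½)*(1/40401)*(-89 - 201 + 2*40401) - 26600)/(29896 - 33077) = ((½)*(1/40401)*(-89 - 201 + 80802) - 26600)/(-3181) = ((½)*(1/40401)*80512 - 26600)*(-1/3181) = (40256/40401 - 26600)*(-1/3181) = -1074626344/40401*(-1/3181) = 1074626344/128515581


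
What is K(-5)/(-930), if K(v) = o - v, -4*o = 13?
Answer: -7/3720 ≈ -0.0018817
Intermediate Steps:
o = -13/4 (o = -1/4*13 = -13/4 ≈ -3.2500)
K(v) = -13/4 - v
K(-5)/(-930) = (-13/4 - 1*(-5))/(-930) = (-13/4 + 5)*(-1/930) = (7/4)*(-1/930) = -7/3720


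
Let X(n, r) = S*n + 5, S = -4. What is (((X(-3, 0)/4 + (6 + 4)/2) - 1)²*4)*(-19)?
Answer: -20691/4 ≈ -5172.8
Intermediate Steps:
X(n, r) = 5 - 4*n (X(n, r) = -4*n + 5 = 5 - 4*n)
(((X(-3, 0)/4 + (6 + 4)/2) - 1)²*4)*(-19) = ((((5 - 4*(-3))/4 + (6 + 4)/2) - 1)²*4)*(-19) = ((((5 + 12)*(¼) + 10*(½)) - 1)²*4)*(-19) = (((17*(¼) + 5) - 1)²*4)*(-19) = (((17/4 + 5) - 1)²*4)*(-19) = ((37/4 - 1)²*4)*(-19) = ((33/4)²*4)*(-19) = ((1089/16)*4)*(-19) = (1089/4)*(-19) = -20691/4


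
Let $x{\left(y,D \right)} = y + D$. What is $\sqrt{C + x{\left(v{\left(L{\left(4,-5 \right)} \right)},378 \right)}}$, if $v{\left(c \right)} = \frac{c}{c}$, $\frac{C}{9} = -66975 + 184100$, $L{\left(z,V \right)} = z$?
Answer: $2 \sqrt{263626} \approx 1026.9$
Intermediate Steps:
$C = 1054125$ ($C = 9 \left(-66975 + 184100\right) = 9 \cdot 117125 = 1054125$)
$v{\left(c \right)} = 1$
$x{\left(y,D \right)} = D + y$
$\sqrt{C + x{\left(v{\left(L{\left(4,-5 \right)} \right)},378 \right)}} = \sqrt{1054125 + \left(378 + 1\right)} = \sqrt{1054125 + 379} = \sqrt{1054504} = 2 \sqrt{263626}$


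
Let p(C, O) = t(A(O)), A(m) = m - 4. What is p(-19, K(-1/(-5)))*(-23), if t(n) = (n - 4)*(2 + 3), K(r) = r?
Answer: 897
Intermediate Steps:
A(m) = -4 + m
t(n) = -20 + 5*n (t(n) = (-4 + n)*5 = -20 + 5*n)
p(C, O) = -40 + 5*O (p(C, O) = -20 + 5*(-4 + O) = -20 + (-20 + 5*O) = -40 + 5*O)
p(-19, K(-1/(-5)))*(-23) = (-40 + 5*(-1/(-5)))*(-23) = (-40 + 5*(-1*(-1/5)))*(-23) = (-40 + 5*(1/5))*(-23) = (-40 + 1)*(-23) = -39*(-23) = 897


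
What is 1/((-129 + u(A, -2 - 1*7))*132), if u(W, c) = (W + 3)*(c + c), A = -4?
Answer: -1/14652 ≈ -6.8250e-5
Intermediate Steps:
u(W, c) = 2*c*(3 + W) (u(W, c) = (3 + W)*(2*c) = 2*c*(3 + W))
1/((-129 + u(A, -2 - 1*7))*132) = 1/((-129 + 2*(-2 - 1*7)*(3 - 4))*132) = 1/((-129 + 2*(-2 - 7)*(-1))*132) = 1/((-129 + 2*(-9)*(-1))*132) = 1/((-129 + 18)*132) = 1/(-111*132) = 1/(-14652) = -1/14652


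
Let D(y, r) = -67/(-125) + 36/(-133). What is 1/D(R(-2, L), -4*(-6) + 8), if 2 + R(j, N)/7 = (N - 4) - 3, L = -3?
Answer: 16625/4411 ≈ 3.7690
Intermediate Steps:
R(j, N) = -63 + 7*N (R(j, N) = -14 + 7*((N - 4) - 3) = -14 + 7*((-4 + N) - 3) = -14 + 7*(-7 + N) = -14 + (-49 + 7*N) = -63 + 7*N)
D(y, r) = 4411/16625 (D(y, r) = -67*(-1/125) + 36*(-1/133) = 67/125 - 36/133 = 4411/16625)
1/D(R(-2, L), -4*(-6) + 8) = 1/(4411/16625) = 16625/4411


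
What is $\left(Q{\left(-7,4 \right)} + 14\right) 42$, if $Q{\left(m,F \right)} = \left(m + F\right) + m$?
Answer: $168$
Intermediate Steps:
$Q{\left(m,F \right)} = F + 2 m$ ($Q{\left(m,F \right)} = \left(F + m\right) + m = F + 2 m$)
$\left(Q{\left(-7,4 \right)} + 14\right) 42 = \left(\left(4 + 2 \left(-7\right)\right) + 14\right) 42 = \left(\left(4 - 14\right) + 14\right) 42 = \left(-10 + 14\right) 42 = 4 \cdot 42 = 168$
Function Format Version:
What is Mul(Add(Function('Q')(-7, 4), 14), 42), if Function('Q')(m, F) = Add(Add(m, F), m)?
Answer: 168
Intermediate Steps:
Function('Q')(m, F) = Add(F, Mul(2, m)) (Function('Q')(m, F) = Add(Add(F, m), m) = Add(F, Mul(2, m)))
Mul(Add(Function('Q')(-7, 4), 14), 42) = Mul(Add(Add(4, Mul(2, -7)), 14), 42) = Mul(Add(Add(4, -14), 14), 42) = Mul(Add(-10, 14), 42) = Mul(4, 42) = 168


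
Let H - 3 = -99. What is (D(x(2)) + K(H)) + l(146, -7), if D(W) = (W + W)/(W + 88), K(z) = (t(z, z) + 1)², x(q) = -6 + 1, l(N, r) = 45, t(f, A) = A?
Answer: 752800/83 ≈ 9069.9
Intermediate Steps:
H = -96 (H = 3 - 99 = -96)
x(q) = -5
K(z) = (1 + z)² (K(z) = (z + 1)² = (1 + z)²)
D(W) = 2*W/(88 + W) (D(W) = (2*W)/(88 + W) = 2*W/(88 + W))
(D(x(2)) + K(H)) + l(146, -7) = (2*(-5)/(88 - 5) + (1 - 96)²) + 45 = (2*(-5)/83 + (-95)²) + 45 = (2*(-5)*(1/83) + 9025) + 45 = (-10/83 + 9025) + 45 = 749065/83 + 45 = 752800/83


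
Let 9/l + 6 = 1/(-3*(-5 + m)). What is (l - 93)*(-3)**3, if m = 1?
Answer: 181197/71 ≈ 2552.1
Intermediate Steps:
l = -108/71 (l = 9/(-6 + 1/(-3*(-5 + 1))) = 9/(-6 + 1/(-3*(-4))) = 9/(-6 + 1/12) = 9/(-71/12) = 9*(-12/71) = -108/71 ≈ -1.5211)
(l - 93)*(-3)**3 = (-108/71 - 93)*(-3)**3 = -6711/71*(-27) = 181197/71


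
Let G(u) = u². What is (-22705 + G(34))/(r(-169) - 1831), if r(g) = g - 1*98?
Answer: 21549/2098 ≈ 10.271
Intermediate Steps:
r(g) = -98 + g (r(g) = g - 98 = -98 + g)
(-22705 + G(34))/(r(-169) - 1831) = (-22705 + 34²)/((-98 - 169) - 1831) = (-22705 + 1156)/(-267 - 1831) = -21549/(-2098) = -21549*(-1/2098) = 21549/2098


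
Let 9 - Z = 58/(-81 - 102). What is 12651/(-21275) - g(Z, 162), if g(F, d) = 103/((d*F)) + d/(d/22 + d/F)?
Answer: -1471192591259/204105839850 ≈ -7.2080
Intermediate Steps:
Z = 1705/183 (Z = 9 - 58/(-81 - 102) = 9 - 58/(-183) = 9 - 58*(-1)/183 = 9 - 1*(-58/183) = 9 + 58/183 = 1705/183 ≈ 9.3169)
g(F, d) = d/(d/22 + d/F) + 103/(F*d) (g(F, d) = 103/((F*d)) + d/(d*(1/22) + d/F) = 103*(1/(F*d)) + d/(d/22 + d/F) = 103/(F*d) + d/(d/22 + d/F) = d/(d/22 + d/F) + 103/(F*d))
12651/(-21275) - g(Z, 162) = 12651/(-21275) - (2266 + 103*(1705/183) + 22*162*(1705/183)²)/(1705/183*162*(22 + 1705/183)) = 12651*(-1/21275) - 183*(2266 + 175615/183 + 22*162*(2907025/33489))/(1705*162*5731/183) = -12651/21275 - 183*183*(2266 + 175615/183 + 1151181900/3721)/(1705*162*5731) = -12651/21275 - 183*183*3489553573/(1705*162*5731*11163) = -12651/21275 - 1*317232143/47968470 = -12651/21275 - 317232143/47968470 = -1471192591259/204105839850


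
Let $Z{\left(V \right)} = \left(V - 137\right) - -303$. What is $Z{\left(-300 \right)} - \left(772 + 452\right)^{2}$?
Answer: $-1498310$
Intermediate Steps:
$Z{\left(V \right)} = 166 + V$ ($Z{\left(V \right)} = \left(V - 137\right) + 303 = \left(-137 + V\right) + 303 = 166 + V$)
$Z{\left(-300 \right)} - \left(772 + 452\right)^{2} = \left(166 - 300\right) - \left(772 + 452\right)^{2} = -134 - 1224^{2} = -134 - 1498176 = -1498310$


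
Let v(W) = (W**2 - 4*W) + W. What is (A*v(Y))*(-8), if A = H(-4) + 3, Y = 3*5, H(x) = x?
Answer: 1440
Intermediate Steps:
Y = 15
v(W) = W**2 - 3*W
A = -1 (A = -4 + 3 = -1)
(A*v(Y))*(-8) = -15*(-3 + 15)*(-8) = -15*12*(-8) = -1*180*(-8) = -180*(-8) = 1440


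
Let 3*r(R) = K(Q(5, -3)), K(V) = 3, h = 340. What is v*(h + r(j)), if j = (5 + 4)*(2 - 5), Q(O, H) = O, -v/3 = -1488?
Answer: 1522224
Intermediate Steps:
v = 4464 (v = -3*(-1488) = 4464)
j = -27 (j = 9*(-3) = -27)
r(R) = 1 (r(R) = (⅓)*3 = 1)
v*(h + r(j)) = 4464*(340 + 1) = 4464*341 = 1522224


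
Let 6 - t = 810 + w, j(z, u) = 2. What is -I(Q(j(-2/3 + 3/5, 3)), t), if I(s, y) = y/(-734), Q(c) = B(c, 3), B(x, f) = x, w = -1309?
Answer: 505/734 ≈ 0.68801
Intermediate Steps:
Q(c) = c
t = 505 (t = 6 - (810 - 1309) = 6 - 1*(-499) = 6 + 499 = 505)
I(s, y) = -y/734 (I(s, y) = y*(-1/734) = -y/734)
-I(Q(j(-2/3 + 3/5, 3)), t) = -(-1)*505/734 = -1*(-505/734) = 505/734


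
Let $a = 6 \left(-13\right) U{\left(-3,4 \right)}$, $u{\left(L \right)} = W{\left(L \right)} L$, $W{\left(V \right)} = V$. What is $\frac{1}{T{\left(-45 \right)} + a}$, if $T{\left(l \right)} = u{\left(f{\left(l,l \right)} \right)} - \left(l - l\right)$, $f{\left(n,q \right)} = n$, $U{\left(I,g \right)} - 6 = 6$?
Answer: $\frac{1}{1089} \approx 0.00091827$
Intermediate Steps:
$U{\left(I,g \right)} = 12$ ($U{\left(I,g \right)} = 6 + 6 = 12$)
$u{\left(L \right)} = L^{2}$ ($u{\left(L \right)} = L L = L^{2}$)
$T{\left(l \right)} = l^{2}$ ($T{\left(l \right)} = l^{2} - \left(l - l\right) = l^{2} - 0 = l^{2} + 0 = l^{2}$)
$a = -936$ ($a = 6 \left(-13\right) 12 = \left(-78\right) 12 = -936$)
$\frac{1}{T{\left(-45 \right)} + a} = \frac{1}{\left(-45\right)^{2} - 936} = \frac{1}{2025 - 936} = \frac{1}{1089}$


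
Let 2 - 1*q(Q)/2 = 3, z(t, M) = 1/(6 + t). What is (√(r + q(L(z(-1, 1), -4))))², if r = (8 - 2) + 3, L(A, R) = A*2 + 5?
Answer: 7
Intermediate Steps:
L(A, R) = 5 + 2*A (L(A, R) = 2*A + 5 = 5 + 2*A)
q(Q) = -2 (q(Q) = 4 - 2*3 = 4 - 6 = -2)
r = 9 (r = 6 + 3 = 9)
(√(r + q(L(z(-1, 1), -4))))² = (√(9 - 2))² = (√7)² = 7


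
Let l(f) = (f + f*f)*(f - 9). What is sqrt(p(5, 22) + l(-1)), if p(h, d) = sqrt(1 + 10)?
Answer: 11**(1/4) ≈ 1.8212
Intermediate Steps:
p(h, d) = sqrt(11)
l(f) = (-9 + f)*(f + f**2) (l(f) = (f + f**2)*(-9 + f) = (-9 + f)*(f + f**2))
sqrt(p(5, 22) + l(-1)) = sqrt(sqrt(11) - (-9 + (-1)**2 - 8*(-1))) = sqrt(sqrt(11) - (-9 + 1 + 8)) = sqrt(sqrt(11) - 1*0) = sqrt(sqrt(11) + 0) = sqrt(sqrt(11)) = 11**(1/4)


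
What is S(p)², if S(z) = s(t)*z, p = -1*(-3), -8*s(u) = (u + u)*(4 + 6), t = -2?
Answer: 225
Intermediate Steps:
s(u) = -5*u/2 (s(u) = -(u + u)*(4 + 6)/8 = -2*u*10/8 = -5*u/2)
p = 3
S(z) = 5*z (S(z) = (-5/2*(-2))*z = 5*z)
S(p)² = (5*3)² = 15² = 225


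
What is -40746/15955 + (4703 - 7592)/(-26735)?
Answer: -208650063/85311385 ≈ -2.4457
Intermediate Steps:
-40746/15955 + (4703 - 7592)/(-26735) = -40746*1/15955 - 2889*(-1/26735) = -40746/15955 + 2889/26735 = -208650063/85311385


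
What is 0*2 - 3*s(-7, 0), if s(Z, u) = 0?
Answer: 0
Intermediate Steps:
0*2 - 3*s(-7, 0) = 0*2 - 3*0 = 0 + 0 = 0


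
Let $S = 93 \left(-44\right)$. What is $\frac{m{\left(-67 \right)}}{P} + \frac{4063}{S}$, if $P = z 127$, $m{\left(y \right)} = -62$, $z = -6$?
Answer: $- \frac{473717}{519684} \approx -0.91155$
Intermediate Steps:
$S = -4092$
$P = -762$ ($P = \left(-6\right) 127 = -762$)
$\frac{m{\left(-67 \right)}}{P} + \frac{4063}{S} = - \frac{62}{-762} + \frac{4063}{-4092} = \left(-62\right) \left(- \frac{1}{762}\right) + 4063 \left(- \frac{1}{4092}\right) = \frac{31}{381} - \frac{4063}{4092} = - \frac{473717}{519684}$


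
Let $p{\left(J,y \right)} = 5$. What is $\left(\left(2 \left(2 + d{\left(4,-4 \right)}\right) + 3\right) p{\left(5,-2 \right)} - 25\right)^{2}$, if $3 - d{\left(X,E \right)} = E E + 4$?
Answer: $25600$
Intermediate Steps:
$d{\left(X,E \right)} = -1 - E^{2}$ ($d{\left(X,E \right)} = 3 - \left(E E + 4\right) = 3 - \left(E^{2} + 4\right) = 3 - \left(4 + E^{2}\right) = -1 - E^{2}$)
$\left(\left(2 \left(2 + d{\left(4,-4 \right)}\right) + 3\right) p{\left(5,-2 \right)} - 25\right)^{2} = \left(\left(2 \left(2 - 17\right) + 3\right) 5 - 25\right)^{2} = \left(\left(2 \left(-15\right) + 3\right) 5 - 25\right)^{2} = \left(\left(-30 + 3\right) 5 - 25\right)^{2} = \left(\left(-27\right) 5 - 25\right)^{2} = \left(-135 - 25\right)^{2} = \left(-160\right)^{2} = 25600$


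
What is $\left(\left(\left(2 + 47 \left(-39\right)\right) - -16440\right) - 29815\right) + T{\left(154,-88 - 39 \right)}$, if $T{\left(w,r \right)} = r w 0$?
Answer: $-15206$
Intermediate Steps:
$T{\left(w,r \right)} = 0$
$\left(\left(\left(2 + 47 \left(-39\right)\right) - -16440\right) - 29815\right) + T{\left(154,-88 - 39 \right)} = \left(\left(\left(2 + 47 \left(-39\right)\right) - -16440\right) - 29815\right) + 0 = \left(\left(\left(2 - 1833\right) + 16440\right) - 29815\right) + 0 = \left(\left(-1831 + 16440\right) - 29815\right) + 0 = \left(14609 - 29815\right) + 0 = -15206 + 0 = -15206$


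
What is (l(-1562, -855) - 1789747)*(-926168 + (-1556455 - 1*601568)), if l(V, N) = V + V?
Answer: 5529556602361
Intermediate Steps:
l(V, N) = 2*V
(l(-1562, -855) - 1789747)*(-926168 + (-1556455 - 1*601568)) = (2*(-1562) - 1789747)*(-926168 + (-1556455 - 1*601568)) = (-3124 - 1789747)*(-926168 + (-1556455 - 601568)) = -1792871*(-926168 - 2158023) = -1792871*(-3084191) = 5529556602361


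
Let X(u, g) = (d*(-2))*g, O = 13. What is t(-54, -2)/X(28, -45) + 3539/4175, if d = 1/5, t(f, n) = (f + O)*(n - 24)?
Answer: 2257126/37575 ≈ 60.070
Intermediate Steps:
t(f, n) = (-24 + n)*(13 + f) (t(f, n) = (f + 13)*(n - 24) = (13 + f)*(-24 + n) = (-24 + n)*(13 + f))
d = ⅕ (d = 1*(⅕) = ⅕ ≈ 0.20000)
X(u, g) = -2*g/5 (X(u, g) = ((⅕)*(-2))*g = -2*g/5)
t(-54, -2)/X(28, -45) + 3539/4175 = (-312 - 24*(-54) + 13*(-2) - 54*(-2))/((-⅖*(-45))) + 3539/4175 = (-312 + 1296 - 26 + 108)/18 + 3539*(1/4175) = 1066*(1/18) + 3539/4175 = 533/9 + 3539/4175 = 2257126/37575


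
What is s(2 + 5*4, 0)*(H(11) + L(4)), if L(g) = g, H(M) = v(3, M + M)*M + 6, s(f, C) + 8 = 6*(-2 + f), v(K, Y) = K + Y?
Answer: 31920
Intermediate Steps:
s(f, C) = -20 + 6*f (s(f, C) = -8 + 6*(-2 + f) = -8 + (-12 + 6*f) = -20 + 6*f)
H(M) = 6 + M*(3 + 2*M) (H(M) = (3 + (M + M))*M + 6 = (3 + 2*M)*M + 6 = M*(3 + 2*M) + 6 = 6 + M*(3 + 2*M))
s(2 + 5*4, 0)*(H(11) + L(4)) = (-20 + 6*(2 + 5*4))*((6 + 11*(3 + 2*11)) + 4) = (-20 + 6*(2 + 20))*((6 + 11*(3 + 22)) + 4) = (-20 + 6*22)*((6 + 11*25) + 4) = (-20 + 132)*((6 + 275) + 4) = 112*(281 + 4) = 112*285 = 31920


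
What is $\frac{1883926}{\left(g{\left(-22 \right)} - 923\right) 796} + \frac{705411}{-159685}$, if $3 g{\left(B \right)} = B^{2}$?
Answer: $- \frac{218554802139}{29044465910} \approx -7.5248$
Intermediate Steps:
$g{\left(B \right)} = \frac{B^{2}}{3}$
$\frac{1883926}{\left(g{\left(-22 \right)} - 923\right) 796} + \frac{705411}{-159685} = \frac{1883926}{\left(\frac{\left(-22\right)^{2}}{3} - 923\right) 796} + \frac{705411}{-159685} = \frac{1883926}{\left(\frac{1}{3} \cdot 484 - 923\right) 796} + 705411 \left(- \frac{1}{159685}\right) = \frac{1883926}{\left(\frac{484}{3} - 923\right) 796} - \frac{705411}{159685} = \frac{1883926}{\left(- \frac{2285}{3}\right) 796} - \frac{705411}{159685} = \frac{1883926}{- \frac{1818860}{3}} - \frac{705411}{159685} = 1883926 \left(- \frac{3}{1818860}\right) - \frac{705411}{159685} = - \frac{2825889}{909430} - \frac{705411}{159685} = - \frac{218554802139}{29044465910}$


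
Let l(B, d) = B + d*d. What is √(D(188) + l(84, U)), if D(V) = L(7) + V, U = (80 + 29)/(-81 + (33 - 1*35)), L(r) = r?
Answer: 2*√483478/83 ≈ 16.755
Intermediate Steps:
U = -109/83 (U = 109/(-81 + (33 - 35)) = 109/(-81 - 2) = 109/(-83) = 109*(-1/83) = -109/83 ≈ -1.3133)
l(B, d) = B + d²
D(V) = 7 + V
√(D(188) + l(84, U)) = √((7 + 188) + (84 + (-109/83)²)) = √(195 + (84 + 11881/6889)) = √(195 + 590557/6889) = √(1933912/6889) = 2*√483478/83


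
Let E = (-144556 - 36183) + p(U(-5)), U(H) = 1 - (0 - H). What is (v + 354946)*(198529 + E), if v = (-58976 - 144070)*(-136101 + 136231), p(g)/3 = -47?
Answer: -459598209066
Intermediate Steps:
U(H) = 1 + H (U(H) = 1 - (-1)*H = 1 + H)
p(g) = -141 (p(g) = 3*(-47) = -141)
E = -180880 (E = (-144556 - 36183) - 141 = -180739 - 141 = -180880)
v = -26395980 (v = -203046*130 = -26395980)
(v + 354946)*(198529 + E) = (-26395980 + 354946)*(198529 - 180880) = -26041034*17649 = -459598209066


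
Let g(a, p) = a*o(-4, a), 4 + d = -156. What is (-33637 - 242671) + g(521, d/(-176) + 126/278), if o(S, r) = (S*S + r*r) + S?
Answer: 141150705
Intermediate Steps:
d = -160 (d = -4 - 156 = -160)
o(S, r) = S + S² + r² (o(S, r) = (S² + r²) + S = S + S² + r²)
g(a, p) = a*(12 + a²) (g(a, p) = a*(-4 + (-4)² + a²) = a*(-4 + 16 + a²) = a*(12 + a²))
(-33637 - 242671) + g(521, d/(-176) + 126/278) = (-33637 - 242671) + 521*(12 + 521²) = -276308 + 521*(12 + 271441) = -276308 + 521*271453 = -276308 + 141427013 = 141150705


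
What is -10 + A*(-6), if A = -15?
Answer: 80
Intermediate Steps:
-10 + A*(-6) = -10 - 15*(-6) = -10 + 90 = 80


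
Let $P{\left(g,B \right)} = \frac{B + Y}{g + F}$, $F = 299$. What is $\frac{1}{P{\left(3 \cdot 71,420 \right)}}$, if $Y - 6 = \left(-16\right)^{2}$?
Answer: $\frac{256}{341} \approx 0.75073$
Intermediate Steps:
$Y = 262$ ($Y = 6 + \left(-16\right)^{2} = 6 + 256 = 262$)
$P{\left(g,B \right)} = \frac{262 + B}{299 + g}$ ($P{\left(g,B \right)} = \frac{B + 262}{g + 299} = \frac{262 + B}{299 + g}$)
$\frac{1}{P{\left(3 \cdot 71,420 \right)}} = \frac{1}{\frac{1}{299 + 3 \cdot 71} \left(262 + 420\right)} = \frac{1}{\frac{1}{299 + 213} \cdot 682} = \frac{1}{\frac{1}{512} \cdot 682} = \frac{1}{\frac{341}{256}} = \frac{256}{341}$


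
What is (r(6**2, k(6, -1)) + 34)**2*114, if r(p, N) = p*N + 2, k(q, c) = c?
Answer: 0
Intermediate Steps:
r(p, N) = 2 + N*p (r(p, N) = N*p + 2 = 2 + N*p)
(r(6**2, k(6, -1)) + 34)**2*114 = ((2 - 1*6**2) + 34)**2*114 = ((2 - 1*36) + 34)**2*114 = ((2 - 36) + 34)**2*114 = (-34 + 34)**2*114 = 0**2*114 = 0*114 = 0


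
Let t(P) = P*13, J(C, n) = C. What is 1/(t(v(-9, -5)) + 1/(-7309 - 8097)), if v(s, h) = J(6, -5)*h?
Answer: -15406/6008341 ≈ -0.0025641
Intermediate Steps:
v(s, h) = 6*h
t(P) = 13*P
1/(t(v(-9, -5)) + 1/(-7309 - 8097)) = 1/(13*(6*(-5)) + 1/(-7309 - 8097)) = 1/(13*(-30) + 1/(-15406)) = 1/(-390 - 1/15406) = 1/(-6008341/15406) = -15406/6008341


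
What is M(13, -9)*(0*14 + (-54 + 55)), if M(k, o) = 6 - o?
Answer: 15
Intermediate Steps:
M(13, -9)*(0*14 + (-54 + 55)) = (6 - 1*(-9))*(0*14 + (-54 + 55)) = (6 + 9)*(0 + 1) = 15*1 = 15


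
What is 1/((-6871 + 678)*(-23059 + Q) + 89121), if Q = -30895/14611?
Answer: 14611/2088008378123 ≈ 6.9976e-9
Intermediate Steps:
Q = -30895/14611 (Q = -30895*1/14611 = -30895/14611 ≈ -2.1145)
1/((-6871 + 678)*(-23059 + Q) + 89121) = 1/((-6871 + 678)*(-23059 - 30895/14611) + 89121) = 1/(-6193*(-336945944/14611) + 89121) = 1/(2086706231192/14611 + 89121) = 1/(2088008378123/14611) = 14611/2088008378123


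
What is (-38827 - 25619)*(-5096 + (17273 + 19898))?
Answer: -2067105450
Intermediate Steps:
(-38827 - 25619)*(-5096 + (17273 + 19898)) = -64446*(-5096 + 37171) = -64446*32075 = -2067105450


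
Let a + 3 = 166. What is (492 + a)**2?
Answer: 429025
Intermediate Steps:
a = 163 (a = -3 + 166 = 163)
(492 + a)**2 = (492 + 163)**2 = 655**2 = 429025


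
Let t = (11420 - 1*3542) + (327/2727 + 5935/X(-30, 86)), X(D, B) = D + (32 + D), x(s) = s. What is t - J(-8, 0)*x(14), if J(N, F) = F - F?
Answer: 195118993/25452 ≈ 7666.2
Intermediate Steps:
X(D, B) = 32 + 2*D
t = 195118993/25452 (t = (11420 - 1*3542) + (327/2727 + 5935/(32 + 2*(-30))) = (11420 - 3542) + (327*(1/2727) + 5935/(32 - 60)) = 7878 + (109/909 + 5935/(-28)) = 7878 + (109/909 + 5935*(-1/28)) = 7878 + (109/909 - 5935/28) = 7878 - 5391863/25452 = 195118993/25452 ≈ 7666.2)
J(N, F) = 0
t - J(-8, 0)*x(14) = 195118993/25452 - 0*14 = 195118993/25452 - 1*0 = 195118993/25452 + 0 = 195118993/25452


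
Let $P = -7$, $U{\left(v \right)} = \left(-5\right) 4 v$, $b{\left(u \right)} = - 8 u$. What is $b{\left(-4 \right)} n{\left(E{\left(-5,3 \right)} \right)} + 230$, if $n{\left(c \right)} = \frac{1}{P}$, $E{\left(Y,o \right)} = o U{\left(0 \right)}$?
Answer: $\frac{1578}{7} \approx 225.43$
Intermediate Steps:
$U{\left(v \right)} = - 20 v$
$E{\left(Y,o \right)} = 0$ ($E{\left(Y,o \right)} = o \left(\left(-20\right) 0\right) = o 0 = 0$)
$n{\left(c \right)} = - \frac{1}{7}$ ($n{\left(c \right)} = \frac{1}{-7} = - \frac{1}{7}$)
$b{\left(-4 \right)} n{\left(E{\left(-5,3 \right)} \right)} + 230 = \left(-8\right) \left(-4\right) \left(- \frac{1}{7}\right) + 230 = 32 \left(- \frac{1}{7}\right) + 230 = - \frac{32}{7} + 230 = \frac{1578}{7}$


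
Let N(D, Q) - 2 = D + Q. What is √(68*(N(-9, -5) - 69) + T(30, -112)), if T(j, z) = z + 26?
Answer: I*√5594 ≈ 74.793*I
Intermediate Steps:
T(j, z) = 26 + z
N(D, Q) = 2 + D + Q (N(D, Q) = 2 + (D + Q) = 2 + D + Q)
√(68*(N(-9, -5) - 69) + T(30, -112)) = √(68*((2 - 9 - 5) - 69) + (26 - 112)) = √(68*(-12 - 69) - 86) = √(68*(-81) - 86) = √(-5508 - 86) = √(-5594) = I*√5594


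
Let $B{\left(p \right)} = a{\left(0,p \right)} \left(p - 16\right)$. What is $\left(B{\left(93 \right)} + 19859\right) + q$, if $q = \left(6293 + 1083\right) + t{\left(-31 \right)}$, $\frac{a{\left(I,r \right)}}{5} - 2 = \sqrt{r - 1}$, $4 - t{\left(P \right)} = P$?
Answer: $28040 + 770 \sqrt{23} \approx 31733.0$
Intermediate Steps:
$t{\left(P \right)} = 4 - P$
$a{\left(I,r \right)} = 10 + 5 \sqrt{-1 + r}$ ($a{\left(I,r \right)} = 10 + 5 \sqrt{r - 1} = 10 + 5 \sqrt{-1 + r}$)
$B{\left(p \right)} = \left(-16 + p\right) \left(10 + 5 \sqrt{-1 + p}\right)$ ($B{\left(p \right)} = \left(10 + 5 \sqrt{-1 + p}\right) \left(p - 16\right) = \left(10 + 5 \sqrt{-1 + p}\right) \left(-16 + p\right) = \left(-16 + p\right) \left(10 + 5 \sqrt{-1 + p}\right)$)
$q = 7411$ ($q = \left(6293 + 1083\right) + \left(4 - -31\right) = 7376 + \left(4 + 31\right) = 7376 + 35 = 7411$)
$\left(B{\left(93 \right)} + 19859\right) + q = \left(5 \left(-16 + 93\right) \left(2 + \sqrt{-1 + 93}\right) + 19859\right) + 7411 = \left(5 \cdot 77 \left(2 + \sqrt{92}\right) + 19859\right) + 7411 = \left(5 \cdot 77 \left(2 + 2 \sqrt{23}\right) + 19859\right) + 7411 = \left(\left(770 + 770 \sqrt{23}\right) + 19859\right) + 7411 = \left(20629 + 770 \sqrt{23}\right) + 7411 = 28040 + 770 \sqrt{23}$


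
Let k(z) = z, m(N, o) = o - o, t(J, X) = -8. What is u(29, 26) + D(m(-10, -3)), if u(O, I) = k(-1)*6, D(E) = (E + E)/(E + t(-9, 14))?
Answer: -6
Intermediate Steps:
m(N, o) = 0
D(E) = 2*E/(-8 + E) (D(E) = (E + E)/(E - 8) = (2*E)/(-8 + E) = 2*E/(-8 + E))
u(O, I) = -6 (u(O, I) = -1*6 = -6)
u(29, 26) + D(m(-10, -3)) = -6 + 2*0/(-8 + 0) = -6 + 2*0/(-8) = -6 + 2*0*(-⅛) = -6 + 0 = -6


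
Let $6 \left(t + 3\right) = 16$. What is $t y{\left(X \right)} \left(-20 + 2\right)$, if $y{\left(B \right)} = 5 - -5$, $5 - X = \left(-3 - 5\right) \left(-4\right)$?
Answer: $60$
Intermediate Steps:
$t = - \frac{1}{3}$ ($t = -3 + \frac{1}{6} \cdot 16 = -3 + \frac{8}{3} = - \frac{1}{3} \approx -0.33333$)
$X = -27$ ($X = 5 - \left(-3 - 5\right) \left(-4\right) = 5 - \left(-8\right) \left(-4\right) = 5 - 32 = -27$)
$y{\left(B \right)} = 10$ ($y{\left(B \right)} = 5 + 5 = 10$)
$t y{\left(X \right)} \left(-20 + 2\right) = \left(- \frac{1}{3}\right) 10 \left(-20 + 2\right) = \left(- \frac{10}{3}\right) \left(-18\right) = 60$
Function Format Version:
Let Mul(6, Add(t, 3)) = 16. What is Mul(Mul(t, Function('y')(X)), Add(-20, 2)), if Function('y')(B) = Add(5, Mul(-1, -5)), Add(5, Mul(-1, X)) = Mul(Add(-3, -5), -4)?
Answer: 60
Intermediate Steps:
t = Rational(-1, 3) (t = Add(-3, Mul(Rational(1, 6), 16)) = Add(-3, Rational(8, 3)) = Rational(-1, 3) ≈ -0.33333)
X = -27 (X = Add(5, Mul(-1, Mul(Add(-3, -5), -4))) = Add(5, Mul(-1, Mul(-8, -4))) = Add(5, Mul(-1, 32)) = Add(5, -32) = -27)
Function('y')(B) = 10 (Function('y')(B) = Add(5, 5) = 10)
Mul(Mul(t, Function('y')(X)), Add(-20, 2)) = Mul(Mul(Rational(-1, 3), 10), Add(-20, 2)) = Mul(Rational(-10, 3), -18) = 60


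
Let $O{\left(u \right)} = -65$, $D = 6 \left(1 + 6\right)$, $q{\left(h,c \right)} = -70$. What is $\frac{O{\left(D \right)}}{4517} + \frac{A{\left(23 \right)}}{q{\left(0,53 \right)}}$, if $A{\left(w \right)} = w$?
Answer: $- \frac{108441}{316190} \approx -0.34296$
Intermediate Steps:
$D = 42$ ($D = 6 \cdot 7 = 42$)
$\frac{O{\left(D \right)}}{4517} + \frac{A{\left(23 \right)}}{q{\left(0,53 \right)}} = - \frac{65}{4517} + \frac{23}{-70} = \left(-65\right) \frac{1}{4517} + 23 \left(- \frac{1}{70}\right) = - \frac{65}{4517} - \frac{23}{70} = - \frac{108441}{316190}$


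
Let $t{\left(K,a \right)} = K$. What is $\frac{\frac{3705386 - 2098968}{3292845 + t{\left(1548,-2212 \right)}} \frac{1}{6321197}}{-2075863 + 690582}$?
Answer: $- \frac{1606418}{28847794087071791301} \approx -5.5686 \cdot 10^{-14}$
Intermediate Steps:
$\frac{\frac{3705386 - 2098968}{3292845 + t{\left(1548,-2212 \right)}} \frac{1}{6321197}}{-2075863 + 690582} = \frac{\frac{3705386 - 2098968}{3292845 + 1548} \cdot \frac{1}{6321197}}{-2075863 + 690582} = \frac{\frac{1606418}{3294393} \cdot \frac{1}{6321197}}{-1385281} = 1606418 \cdot \frac{1}{3294393} \cdot \frac{1}{6321197} \left(- \frac{1}{1385281}\right) = \frac{1606418}{3294393} \cdot \frac{1}{6321197} \left(- \frac{1}{1385281}\right) = \frac{1606418}{20824507148421} \left(- \frac{1}{1385281}\right) = - \frac{1606418}{28847794087071791301}$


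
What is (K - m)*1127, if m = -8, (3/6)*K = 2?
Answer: 13524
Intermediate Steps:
K = 4 (K = 2*2 = 4)
(K - m)*1127 = (4 - 1*(-8))*1127 = (4 + 8)*1127 = 12*1127 = 13524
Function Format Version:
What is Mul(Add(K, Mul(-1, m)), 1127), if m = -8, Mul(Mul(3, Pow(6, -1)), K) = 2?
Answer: 13524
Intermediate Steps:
K = 4 (K = Mul(2, 2) = 4)
Mul(Add(K, Mul(-1, m)), 1127) = Mul(Add(4, Mul(-1, -8)), 1127) = Mul(Add(4, 8), 1127) = Mul(12, 1127) = 13524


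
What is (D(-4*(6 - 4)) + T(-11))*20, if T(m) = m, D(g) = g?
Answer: -380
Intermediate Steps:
(D(-4*(6 - 4)) + T(-11))*20 = (-4*(6 - 4) - 11)*20 = (-4*2 - 11)*20 = (-8 - 11)*20 = -19*20 = -380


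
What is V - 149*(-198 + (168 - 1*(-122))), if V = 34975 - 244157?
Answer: -222890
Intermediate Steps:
V = -209182
V - 149*(-198 + (168 - 1*(-122))) = -209182 - 149*(-198 + (168 - 1*(-122))) = -209182 - 149*(-198 + (168 + 122)) = -209182 - 149*(-198 + 290) = -209182 - 149*92 = -209182 - 1*13708 = -209182 - 13708 = -222890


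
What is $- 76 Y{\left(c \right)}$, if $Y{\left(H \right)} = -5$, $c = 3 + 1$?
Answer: $380$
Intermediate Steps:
$c = 4$
$- 76 Y{\left(c \right)} = \left(-76\right) \left(-5\right) = 380$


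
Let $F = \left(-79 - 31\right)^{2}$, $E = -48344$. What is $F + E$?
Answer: $-36244$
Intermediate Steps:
$F = 12100$ ($F = \left(-110\right)^{2} = 12100$)
$F + E = 12100 - 48344 = -36244$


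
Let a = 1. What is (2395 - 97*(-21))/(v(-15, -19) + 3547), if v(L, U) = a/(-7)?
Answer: 7756/6207 ≈ 1.2496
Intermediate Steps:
v(L, U) = -1/7 (v(L, U) = 1/(-7) = 1*(-1/7) = -1/7)
(2395 - 97*(-21))/(v(-15, -19) + 3547) = (2395 - 97*(-21))/(-1/7 + 3547) = (2395 + 2037)/(24828/7) = 4432*(7/24828) = 7756/6207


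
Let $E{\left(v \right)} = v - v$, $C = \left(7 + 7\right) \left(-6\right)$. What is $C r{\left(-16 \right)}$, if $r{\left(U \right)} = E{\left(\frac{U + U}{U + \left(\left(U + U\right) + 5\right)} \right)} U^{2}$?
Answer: $0$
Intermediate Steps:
$C = -84$ ($C = 14 \left(-6\right) = -84$)
$E{\left(v \right)} = 0$
$r{\left(U \right)} = 0$ ($r{\left(U \right)} = 0 U^{2} = 0$)
$C r{\left(-16 \right)} = \left(-84\right) 0 = 0$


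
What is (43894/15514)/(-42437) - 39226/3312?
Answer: -6456318390149/545128387704 ≈ -11.844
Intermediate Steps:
(43894/15514)/(-42437) - 39226/3312 = (43894*(1/15514))*(-1/42437) - 39226*1/3312 = (21947/7757)*(-1/42437) - 19613/1656 = -21947/329183809 - 19613/1656 = -6456318390149/545128387704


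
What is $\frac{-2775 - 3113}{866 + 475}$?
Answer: $- \frac{5888}{1341} \approx -4.3908$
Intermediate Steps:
$\frac{-2775 - 3113}{866 + 475} = - \frac{5888}{1341}$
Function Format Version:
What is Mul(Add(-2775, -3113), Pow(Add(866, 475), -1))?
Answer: Rational(-5888, 1341) ≈ -4.3908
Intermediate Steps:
Mul(Add(-2775, -3113), Pow(Add(866, 475), -1)) = Mul(-5888, Pow(1341, -1)) = Mul(-5888, Rational(1, 1341)) = Rational(-5888, 1341)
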